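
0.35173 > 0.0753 True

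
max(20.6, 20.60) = 20.60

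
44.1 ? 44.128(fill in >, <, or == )<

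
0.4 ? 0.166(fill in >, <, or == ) >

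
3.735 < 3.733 False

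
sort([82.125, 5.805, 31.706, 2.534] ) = [2.534, 5.805, 31.706, 82.125]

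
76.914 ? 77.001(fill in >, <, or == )<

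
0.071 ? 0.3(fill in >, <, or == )<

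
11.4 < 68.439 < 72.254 True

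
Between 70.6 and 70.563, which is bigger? 70.6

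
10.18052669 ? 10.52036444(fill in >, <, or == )<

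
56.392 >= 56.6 False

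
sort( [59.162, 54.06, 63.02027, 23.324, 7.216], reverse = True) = [63.02027, 59.162, 54.06, 23.324, 7.216]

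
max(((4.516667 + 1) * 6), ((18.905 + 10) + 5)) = 33.905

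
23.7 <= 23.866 True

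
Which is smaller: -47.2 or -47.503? -47.503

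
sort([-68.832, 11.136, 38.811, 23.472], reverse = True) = [38.811, 23.472, 11.136, -68.832]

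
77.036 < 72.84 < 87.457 False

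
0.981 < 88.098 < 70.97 False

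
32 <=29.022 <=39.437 False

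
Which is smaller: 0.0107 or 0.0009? 0.0009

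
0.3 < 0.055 False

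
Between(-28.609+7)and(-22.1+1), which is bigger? (-22.1+1)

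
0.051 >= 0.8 False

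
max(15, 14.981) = 15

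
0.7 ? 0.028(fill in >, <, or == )>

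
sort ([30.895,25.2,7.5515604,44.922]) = [7.5515604,25.2,30.895,44.922]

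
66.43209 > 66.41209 True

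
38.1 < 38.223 True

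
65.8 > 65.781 True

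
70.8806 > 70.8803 True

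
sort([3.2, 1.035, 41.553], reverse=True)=[41.553, 3.2, 1.035]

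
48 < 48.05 True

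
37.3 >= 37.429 False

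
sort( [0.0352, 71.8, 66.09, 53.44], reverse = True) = [71.8, 66.09, 53.44, 0.0352]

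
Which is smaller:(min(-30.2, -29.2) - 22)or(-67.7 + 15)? (-67.7 + 15)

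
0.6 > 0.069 True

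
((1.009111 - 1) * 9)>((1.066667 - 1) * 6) False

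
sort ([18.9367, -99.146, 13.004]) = [-99.146, 13.004, 18.9367]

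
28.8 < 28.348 False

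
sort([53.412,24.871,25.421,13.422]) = [13.422,24.871,25.421,53.412]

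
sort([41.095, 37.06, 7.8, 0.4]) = [0.4, 7.8, 37.06, 41.095]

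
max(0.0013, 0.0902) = 0.0902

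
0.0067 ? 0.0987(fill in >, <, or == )<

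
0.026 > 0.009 True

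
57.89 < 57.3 False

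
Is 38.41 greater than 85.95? No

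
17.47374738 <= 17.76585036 True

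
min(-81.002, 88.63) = -81.002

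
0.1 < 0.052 False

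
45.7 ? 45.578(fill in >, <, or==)>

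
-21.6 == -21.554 False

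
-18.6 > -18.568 False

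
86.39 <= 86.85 True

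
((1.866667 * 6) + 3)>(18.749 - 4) False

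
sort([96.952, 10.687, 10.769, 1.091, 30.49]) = [1.091, 10.687, 10.769, 30.49, 96.952]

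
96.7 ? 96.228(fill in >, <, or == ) >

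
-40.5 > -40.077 False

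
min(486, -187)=-187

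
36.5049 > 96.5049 False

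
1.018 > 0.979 True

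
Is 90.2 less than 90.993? Yes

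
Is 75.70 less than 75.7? No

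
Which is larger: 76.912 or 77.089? 77.089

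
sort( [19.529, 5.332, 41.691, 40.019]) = [5.332, 19.529, 40.019, 41.691]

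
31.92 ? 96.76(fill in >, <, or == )<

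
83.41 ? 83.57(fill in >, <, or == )<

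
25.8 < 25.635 False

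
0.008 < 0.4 True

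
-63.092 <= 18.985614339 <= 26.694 True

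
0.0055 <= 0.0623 True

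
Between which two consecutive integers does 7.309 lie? 7 and 8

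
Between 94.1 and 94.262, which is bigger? 94.262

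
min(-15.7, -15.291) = -15.7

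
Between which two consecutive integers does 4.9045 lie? 4 and 5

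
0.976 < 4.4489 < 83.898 True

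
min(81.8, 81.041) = 81.041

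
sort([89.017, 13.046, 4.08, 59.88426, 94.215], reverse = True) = [94.215, 89.017, 59.88426, 13.046, 4.08]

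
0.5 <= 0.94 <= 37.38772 True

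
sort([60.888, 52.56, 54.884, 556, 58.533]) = [52.56, 54.884, 58.533, 60.888, 556]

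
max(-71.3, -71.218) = -71.218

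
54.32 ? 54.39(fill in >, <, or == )<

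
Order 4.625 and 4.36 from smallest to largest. 4.36, 4.625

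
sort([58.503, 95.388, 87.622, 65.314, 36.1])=[36.1, 58.503, 65.314, 87.622, 95.388]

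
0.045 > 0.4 False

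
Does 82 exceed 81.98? Yes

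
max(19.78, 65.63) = 65.63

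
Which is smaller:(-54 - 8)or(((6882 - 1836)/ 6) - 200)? (-54 - 8)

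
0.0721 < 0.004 False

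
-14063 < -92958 False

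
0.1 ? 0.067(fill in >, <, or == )>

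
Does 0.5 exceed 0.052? Yes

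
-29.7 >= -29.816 True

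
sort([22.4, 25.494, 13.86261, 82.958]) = [13.86261, 22.4, 25.494, 82.958]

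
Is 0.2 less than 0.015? No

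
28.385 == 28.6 False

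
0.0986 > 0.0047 True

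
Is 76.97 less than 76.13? No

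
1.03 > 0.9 True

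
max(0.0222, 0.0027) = 0.0222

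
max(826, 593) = 826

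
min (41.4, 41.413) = 41.4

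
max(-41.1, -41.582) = -41.1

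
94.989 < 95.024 True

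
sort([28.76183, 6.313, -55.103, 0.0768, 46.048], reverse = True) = [46.048, 28.76183, 6.313, 0.0768, -55.103]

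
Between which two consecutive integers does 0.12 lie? 0 and 1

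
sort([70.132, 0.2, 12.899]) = [0.2, 12.899, 70.132]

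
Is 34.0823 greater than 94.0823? No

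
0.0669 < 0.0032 False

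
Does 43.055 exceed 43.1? No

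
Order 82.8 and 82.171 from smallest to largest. 82.171, 82.8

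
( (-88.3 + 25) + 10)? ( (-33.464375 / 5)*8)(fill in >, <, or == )>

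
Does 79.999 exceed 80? No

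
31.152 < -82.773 False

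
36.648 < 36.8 True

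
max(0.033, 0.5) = 0.5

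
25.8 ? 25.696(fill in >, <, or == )>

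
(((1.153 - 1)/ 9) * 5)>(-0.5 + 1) False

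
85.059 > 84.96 True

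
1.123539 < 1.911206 True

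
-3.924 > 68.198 False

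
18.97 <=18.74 False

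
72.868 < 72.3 False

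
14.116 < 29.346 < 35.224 True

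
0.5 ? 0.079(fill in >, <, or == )>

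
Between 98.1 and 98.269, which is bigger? 98.269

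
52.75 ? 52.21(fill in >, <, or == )>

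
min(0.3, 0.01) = 0.01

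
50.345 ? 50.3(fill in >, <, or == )>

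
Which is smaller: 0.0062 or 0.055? 0.0062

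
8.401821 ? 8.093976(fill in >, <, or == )>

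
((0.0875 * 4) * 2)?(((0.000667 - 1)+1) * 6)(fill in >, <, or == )>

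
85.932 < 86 True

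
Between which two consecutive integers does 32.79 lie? 32 and 33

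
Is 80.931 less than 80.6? No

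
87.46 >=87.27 True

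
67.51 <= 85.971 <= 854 True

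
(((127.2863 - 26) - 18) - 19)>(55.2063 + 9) True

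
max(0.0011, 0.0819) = 0.0819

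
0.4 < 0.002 False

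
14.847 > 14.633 True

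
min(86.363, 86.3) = 86.3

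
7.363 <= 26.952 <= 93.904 True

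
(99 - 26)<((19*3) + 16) False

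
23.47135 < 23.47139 True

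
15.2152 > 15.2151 True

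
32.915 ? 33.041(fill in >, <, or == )<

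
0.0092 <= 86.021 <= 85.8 False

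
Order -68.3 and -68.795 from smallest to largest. -68.795, -68.3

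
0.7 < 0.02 False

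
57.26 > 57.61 False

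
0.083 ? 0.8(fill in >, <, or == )<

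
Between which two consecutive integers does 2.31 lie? 2 and 3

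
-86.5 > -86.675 True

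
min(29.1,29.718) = 29.1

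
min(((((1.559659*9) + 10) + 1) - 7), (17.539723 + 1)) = 18.036931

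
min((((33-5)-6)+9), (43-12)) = 31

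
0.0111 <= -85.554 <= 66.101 False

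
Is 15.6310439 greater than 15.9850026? No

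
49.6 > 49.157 True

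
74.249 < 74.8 True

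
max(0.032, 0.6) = 0.6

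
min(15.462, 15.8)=15.462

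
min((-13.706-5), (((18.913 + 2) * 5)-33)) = -18.706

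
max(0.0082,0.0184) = 0.0184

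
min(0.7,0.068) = 0.068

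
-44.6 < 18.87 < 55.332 True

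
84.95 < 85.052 True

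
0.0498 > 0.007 True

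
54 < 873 True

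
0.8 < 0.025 False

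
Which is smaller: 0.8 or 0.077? 0.077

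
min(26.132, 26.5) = 26.132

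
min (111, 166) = 111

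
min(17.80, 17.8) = 17.80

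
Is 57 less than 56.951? No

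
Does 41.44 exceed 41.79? No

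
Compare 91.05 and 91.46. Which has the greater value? 91.46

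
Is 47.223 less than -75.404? No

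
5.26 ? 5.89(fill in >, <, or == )<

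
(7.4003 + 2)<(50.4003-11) True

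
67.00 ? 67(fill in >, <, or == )==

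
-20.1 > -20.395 True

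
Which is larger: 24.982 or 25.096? 25.096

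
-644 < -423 True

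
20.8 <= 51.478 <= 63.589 True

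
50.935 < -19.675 False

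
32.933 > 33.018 False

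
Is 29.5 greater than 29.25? Yes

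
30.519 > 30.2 True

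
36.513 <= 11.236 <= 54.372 False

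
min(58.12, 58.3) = 58.12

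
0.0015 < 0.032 True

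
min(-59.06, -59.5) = -59.5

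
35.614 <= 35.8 True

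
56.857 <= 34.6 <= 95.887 False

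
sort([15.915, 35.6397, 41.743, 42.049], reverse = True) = [42.049, 41.743, 35.6397, 15.915]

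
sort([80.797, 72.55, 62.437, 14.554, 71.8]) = [14.554, 62.437, 71.8, 72.55, 80.797]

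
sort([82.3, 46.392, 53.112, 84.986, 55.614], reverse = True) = [84.986, 82.3, 55.614, 53.112, 46.392]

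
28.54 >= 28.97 False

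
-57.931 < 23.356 True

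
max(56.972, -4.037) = 56.972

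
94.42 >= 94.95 False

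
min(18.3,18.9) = 18.3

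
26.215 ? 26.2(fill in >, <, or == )>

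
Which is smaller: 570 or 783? 570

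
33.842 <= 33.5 False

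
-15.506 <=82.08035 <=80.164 False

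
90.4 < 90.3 False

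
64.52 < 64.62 True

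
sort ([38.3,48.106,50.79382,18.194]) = [18.194,38.3,48.106,50.79382]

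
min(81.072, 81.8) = 81.072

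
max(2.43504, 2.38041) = 2.43504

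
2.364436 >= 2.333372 True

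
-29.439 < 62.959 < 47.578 False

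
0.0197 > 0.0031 True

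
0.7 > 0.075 True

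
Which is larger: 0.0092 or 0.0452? 0.0452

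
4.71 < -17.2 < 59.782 False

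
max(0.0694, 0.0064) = 0.0694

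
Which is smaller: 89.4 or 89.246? 89.246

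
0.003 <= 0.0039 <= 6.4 True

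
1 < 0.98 False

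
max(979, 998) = 998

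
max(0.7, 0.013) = 0.7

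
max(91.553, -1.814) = 91.553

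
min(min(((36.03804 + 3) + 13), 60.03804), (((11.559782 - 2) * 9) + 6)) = 52.03804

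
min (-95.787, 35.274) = -95.787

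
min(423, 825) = 423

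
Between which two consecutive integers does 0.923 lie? 0 and 1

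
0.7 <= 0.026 False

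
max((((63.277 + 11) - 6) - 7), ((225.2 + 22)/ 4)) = 61.8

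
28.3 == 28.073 False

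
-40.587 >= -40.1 False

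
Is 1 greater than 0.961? Yes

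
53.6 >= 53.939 False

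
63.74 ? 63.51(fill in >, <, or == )>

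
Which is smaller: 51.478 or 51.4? 51.4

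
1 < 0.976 False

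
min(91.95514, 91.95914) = 91.95514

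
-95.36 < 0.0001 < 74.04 True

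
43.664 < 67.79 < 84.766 True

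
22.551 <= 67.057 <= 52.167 False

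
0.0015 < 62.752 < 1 False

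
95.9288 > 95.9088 True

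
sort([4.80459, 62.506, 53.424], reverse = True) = [62.506, 53.424, 4.80459]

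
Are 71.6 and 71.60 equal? Yes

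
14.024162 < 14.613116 True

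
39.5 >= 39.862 False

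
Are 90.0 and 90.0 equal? Yes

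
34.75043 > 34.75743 False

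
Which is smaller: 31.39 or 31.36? 31.36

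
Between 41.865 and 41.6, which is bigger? 41.865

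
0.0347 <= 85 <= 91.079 True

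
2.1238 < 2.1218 False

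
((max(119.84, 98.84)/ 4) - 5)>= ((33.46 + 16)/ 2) True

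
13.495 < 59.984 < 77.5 True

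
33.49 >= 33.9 False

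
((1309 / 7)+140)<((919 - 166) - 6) True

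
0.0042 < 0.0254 True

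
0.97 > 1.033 False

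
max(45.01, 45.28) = 45.28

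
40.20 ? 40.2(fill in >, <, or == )==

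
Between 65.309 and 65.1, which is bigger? 65.309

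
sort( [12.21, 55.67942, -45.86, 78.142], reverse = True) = [78.142, 55.67942, 12.21, -45.86]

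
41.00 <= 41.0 True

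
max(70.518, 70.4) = 70.518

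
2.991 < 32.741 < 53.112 True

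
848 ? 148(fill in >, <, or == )>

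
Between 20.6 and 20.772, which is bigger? 20.772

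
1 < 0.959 False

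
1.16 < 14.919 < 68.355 True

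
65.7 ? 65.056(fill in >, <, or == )>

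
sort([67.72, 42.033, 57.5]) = [42.033, 57.5, 67.72]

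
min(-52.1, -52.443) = -52.443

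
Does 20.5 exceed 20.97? No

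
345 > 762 False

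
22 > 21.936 True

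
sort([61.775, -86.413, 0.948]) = [-86.413, 0.948, 61.775]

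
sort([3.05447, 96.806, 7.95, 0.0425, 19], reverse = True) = [96.806, 19, 7.95, 3.05447, 0.0425]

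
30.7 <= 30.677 False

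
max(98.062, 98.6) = 98.6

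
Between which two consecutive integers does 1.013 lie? 1 and 2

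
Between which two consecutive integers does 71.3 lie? 71 and 72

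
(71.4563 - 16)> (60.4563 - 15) True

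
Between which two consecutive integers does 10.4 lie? 10 and 11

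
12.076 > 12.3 False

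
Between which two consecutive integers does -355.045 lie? -356 and -355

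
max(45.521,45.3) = 45.521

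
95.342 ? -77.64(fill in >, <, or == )>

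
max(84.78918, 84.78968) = 84.78968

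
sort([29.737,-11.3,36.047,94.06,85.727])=[-11.3,29.737,36.047,85.727,94.06]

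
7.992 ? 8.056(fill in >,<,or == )<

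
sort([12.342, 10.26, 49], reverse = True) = [49, 12.342, 10.26]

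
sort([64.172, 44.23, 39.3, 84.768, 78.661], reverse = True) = [84.768, 78.661, 64.172, 44.23, 39.3]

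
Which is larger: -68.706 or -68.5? -68.5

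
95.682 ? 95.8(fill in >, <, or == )<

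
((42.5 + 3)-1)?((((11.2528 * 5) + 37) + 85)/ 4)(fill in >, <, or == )<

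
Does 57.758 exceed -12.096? Yes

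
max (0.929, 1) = 1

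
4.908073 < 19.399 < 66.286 True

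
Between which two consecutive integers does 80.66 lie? 80 and 81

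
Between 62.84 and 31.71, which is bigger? 62.84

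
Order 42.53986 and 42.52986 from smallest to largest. 42.52986, 42.53986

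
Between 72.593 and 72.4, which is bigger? 72.593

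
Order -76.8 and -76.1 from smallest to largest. -76.8, -76.1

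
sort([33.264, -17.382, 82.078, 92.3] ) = [-17.382, 33.264, 82.078, 92.3]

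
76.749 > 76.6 True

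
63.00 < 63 False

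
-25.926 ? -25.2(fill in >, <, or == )<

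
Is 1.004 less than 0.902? No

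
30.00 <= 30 True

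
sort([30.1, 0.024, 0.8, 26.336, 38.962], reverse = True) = [38.962, 30.1, 26.336, 0.8, 0.024]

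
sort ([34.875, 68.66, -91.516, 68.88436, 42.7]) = [-91.516, 34.875, 42.7, 68.66, 68.88436]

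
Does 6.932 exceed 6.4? Yes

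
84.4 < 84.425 True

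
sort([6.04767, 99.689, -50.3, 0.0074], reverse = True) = [99.689, 6.04767, 0.0074, -50.3]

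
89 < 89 False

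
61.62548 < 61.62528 False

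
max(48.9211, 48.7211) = 48.9211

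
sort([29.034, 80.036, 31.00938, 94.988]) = [29.034, 31.00938, 80.036, 94.988]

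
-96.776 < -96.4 True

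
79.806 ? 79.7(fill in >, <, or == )>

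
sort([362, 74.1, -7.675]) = [-7.675, 74.1, 362]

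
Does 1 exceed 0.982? Yes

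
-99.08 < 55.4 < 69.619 True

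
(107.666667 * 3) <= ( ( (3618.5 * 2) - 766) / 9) True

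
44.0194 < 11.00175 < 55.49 False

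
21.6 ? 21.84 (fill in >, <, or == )<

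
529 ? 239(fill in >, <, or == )>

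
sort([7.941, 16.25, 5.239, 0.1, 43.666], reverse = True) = [43.666, 16.25, 7.941, 5.239, 0.1]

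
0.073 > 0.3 False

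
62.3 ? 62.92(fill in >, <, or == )<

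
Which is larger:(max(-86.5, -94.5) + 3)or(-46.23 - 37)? (-46.23 - 37)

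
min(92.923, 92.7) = 92.7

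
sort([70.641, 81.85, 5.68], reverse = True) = [81.85, 70.641, 5.68]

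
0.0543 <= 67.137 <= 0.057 False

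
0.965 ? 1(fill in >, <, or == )<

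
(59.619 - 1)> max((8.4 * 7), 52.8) False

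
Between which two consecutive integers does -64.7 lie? -65 and -64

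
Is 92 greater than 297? No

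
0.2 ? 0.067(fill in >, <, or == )>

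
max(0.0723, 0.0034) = 0.0723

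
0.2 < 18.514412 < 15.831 False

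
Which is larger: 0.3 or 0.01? 0.3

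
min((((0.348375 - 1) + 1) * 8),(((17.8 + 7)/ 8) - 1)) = 2.1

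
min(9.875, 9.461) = 9.461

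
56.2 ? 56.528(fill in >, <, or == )<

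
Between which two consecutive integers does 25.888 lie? 25 and 26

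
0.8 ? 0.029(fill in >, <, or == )>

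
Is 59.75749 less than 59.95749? Yes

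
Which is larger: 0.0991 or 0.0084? 0.0991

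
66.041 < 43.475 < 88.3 False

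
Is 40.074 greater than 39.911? Yes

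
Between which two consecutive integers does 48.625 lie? 48 and 49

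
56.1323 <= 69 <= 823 True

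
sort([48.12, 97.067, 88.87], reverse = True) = [97.067, 88.87, 48.12]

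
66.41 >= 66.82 False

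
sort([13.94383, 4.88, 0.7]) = [0.7, 4.88, 13.94383]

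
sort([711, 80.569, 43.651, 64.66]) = [43.651, 64.66, 80.569, 711]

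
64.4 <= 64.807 True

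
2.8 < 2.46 False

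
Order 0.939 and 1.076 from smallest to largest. 0.939, 1.076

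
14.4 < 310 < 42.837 False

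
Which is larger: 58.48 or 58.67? 58.67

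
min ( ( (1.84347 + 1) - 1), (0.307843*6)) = 1.84347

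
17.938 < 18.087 True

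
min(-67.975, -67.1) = -67.975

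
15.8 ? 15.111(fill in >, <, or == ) >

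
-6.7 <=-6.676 True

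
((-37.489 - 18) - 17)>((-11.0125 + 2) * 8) False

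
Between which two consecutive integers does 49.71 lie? 49 and 50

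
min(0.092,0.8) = 0.092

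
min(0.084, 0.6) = 0.084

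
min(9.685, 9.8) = 9.685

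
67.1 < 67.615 True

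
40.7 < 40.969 True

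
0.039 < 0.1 True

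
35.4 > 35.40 False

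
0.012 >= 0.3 False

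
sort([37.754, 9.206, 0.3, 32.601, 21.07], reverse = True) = [37.754, 32.601, 21.07, 9.206, 0.3]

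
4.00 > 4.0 False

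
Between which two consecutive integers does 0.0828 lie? 0 and 1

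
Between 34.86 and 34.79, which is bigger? 34.86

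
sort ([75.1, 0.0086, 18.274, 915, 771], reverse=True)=[915, 771, 75.1, 18.274, 0.0086]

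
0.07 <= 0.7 True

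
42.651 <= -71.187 False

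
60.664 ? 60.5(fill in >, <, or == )>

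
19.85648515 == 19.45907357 False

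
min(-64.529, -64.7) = -64.7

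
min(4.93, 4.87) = 4.87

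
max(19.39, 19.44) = 19.44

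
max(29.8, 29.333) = 29.8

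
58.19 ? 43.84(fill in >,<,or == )>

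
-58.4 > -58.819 True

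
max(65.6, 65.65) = 65.65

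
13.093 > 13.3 False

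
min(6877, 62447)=6877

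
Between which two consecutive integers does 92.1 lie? 92 and 93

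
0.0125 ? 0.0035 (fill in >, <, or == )>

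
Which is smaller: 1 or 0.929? 0.929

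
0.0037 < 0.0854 True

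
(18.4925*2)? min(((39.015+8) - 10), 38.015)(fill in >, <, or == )<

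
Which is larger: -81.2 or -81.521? -81.2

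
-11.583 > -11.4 False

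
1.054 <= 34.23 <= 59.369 True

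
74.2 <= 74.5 True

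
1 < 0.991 False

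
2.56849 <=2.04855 False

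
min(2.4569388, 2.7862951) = 2.4569388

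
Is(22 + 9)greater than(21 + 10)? No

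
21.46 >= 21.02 True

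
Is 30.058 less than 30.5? Yes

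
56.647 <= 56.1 False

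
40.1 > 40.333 False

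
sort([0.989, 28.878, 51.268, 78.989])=[0.989, 28.878, 51.268, 78.989]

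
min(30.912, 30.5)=30.5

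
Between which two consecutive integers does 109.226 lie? 109 and 110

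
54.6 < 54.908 True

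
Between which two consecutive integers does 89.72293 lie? 89 and 90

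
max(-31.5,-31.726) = -31.5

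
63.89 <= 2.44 False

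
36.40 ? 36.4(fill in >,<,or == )==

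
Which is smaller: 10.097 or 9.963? 9.963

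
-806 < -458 True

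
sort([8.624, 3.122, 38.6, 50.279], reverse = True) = [50.279, 38.6, 8.624, 3.122]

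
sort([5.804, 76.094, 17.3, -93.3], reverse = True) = [76.094, 17.3, 5.804, -93.3]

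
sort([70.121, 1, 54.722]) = [1, 54.722, 70.121]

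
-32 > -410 True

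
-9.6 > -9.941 True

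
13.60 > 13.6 False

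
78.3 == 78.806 False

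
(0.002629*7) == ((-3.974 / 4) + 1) False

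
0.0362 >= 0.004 True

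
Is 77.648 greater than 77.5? Yes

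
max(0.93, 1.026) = 1.026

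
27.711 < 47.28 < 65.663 True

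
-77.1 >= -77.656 True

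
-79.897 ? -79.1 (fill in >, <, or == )<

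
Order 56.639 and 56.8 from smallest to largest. 56.639, 56.8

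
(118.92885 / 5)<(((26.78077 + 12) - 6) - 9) False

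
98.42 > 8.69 True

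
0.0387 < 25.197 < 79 True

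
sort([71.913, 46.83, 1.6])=[1.6, 46.83, 71.913]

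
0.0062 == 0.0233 False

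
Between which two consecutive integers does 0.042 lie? 0 and 1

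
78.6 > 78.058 True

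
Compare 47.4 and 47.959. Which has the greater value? 47.959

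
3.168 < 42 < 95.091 True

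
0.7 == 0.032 False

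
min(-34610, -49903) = -49903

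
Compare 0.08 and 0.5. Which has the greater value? 0.5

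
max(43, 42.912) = 43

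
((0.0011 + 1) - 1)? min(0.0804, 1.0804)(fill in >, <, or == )<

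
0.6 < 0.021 False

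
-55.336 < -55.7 False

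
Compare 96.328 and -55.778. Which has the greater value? 96.328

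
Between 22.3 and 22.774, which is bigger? 22.774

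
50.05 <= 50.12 True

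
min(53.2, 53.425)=53.2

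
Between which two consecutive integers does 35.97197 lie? 35 and 36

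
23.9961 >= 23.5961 True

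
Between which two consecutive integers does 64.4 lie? 64 and 65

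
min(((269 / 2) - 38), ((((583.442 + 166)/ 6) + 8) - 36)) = 96.5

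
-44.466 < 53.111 True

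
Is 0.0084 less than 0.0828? Yes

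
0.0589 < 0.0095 False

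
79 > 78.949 True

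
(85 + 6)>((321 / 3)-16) False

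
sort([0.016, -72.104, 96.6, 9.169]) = [-72.104, 0.016, 9.169, 96.6]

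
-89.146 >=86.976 False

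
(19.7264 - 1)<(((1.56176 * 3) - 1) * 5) False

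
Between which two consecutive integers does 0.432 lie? 0 and 1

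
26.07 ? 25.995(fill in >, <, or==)>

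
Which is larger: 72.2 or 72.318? 72.318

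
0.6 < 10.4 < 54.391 True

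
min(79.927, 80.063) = 79.927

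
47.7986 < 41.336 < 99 False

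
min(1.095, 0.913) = 0.913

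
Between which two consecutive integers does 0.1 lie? 0 and 1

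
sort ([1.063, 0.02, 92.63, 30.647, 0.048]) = [0.02, 0.048, 1.063, 30.647, 92.63]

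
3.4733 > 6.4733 False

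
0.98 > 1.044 False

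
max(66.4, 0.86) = 66.4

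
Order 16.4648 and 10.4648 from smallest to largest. 10.4648,16.4648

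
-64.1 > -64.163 True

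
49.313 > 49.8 False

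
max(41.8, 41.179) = 41.8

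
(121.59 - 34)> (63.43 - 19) True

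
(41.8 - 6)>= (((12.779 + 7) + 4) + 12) True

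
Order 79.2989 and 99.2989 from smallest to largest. 79.2989, 99.2989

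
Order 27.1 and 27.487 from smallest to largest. 27.1, 27.487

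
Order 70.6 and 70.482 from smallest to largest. 70.482, 70.6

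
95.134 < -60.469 False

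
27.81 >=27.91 False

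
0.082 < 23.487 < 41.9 True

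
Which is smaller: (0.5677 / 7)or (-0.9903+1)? (-0.9903+1)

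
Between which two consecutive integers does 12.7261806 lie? 12 and 13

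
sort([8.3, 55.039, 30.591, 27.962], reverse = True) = [55.039, 30.591, 27.962, 8.3]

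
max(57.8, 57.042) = 57.8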